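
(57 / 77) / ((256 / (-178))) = -5073 / 9856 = -0.51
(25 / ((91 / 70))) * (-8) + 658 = 6554 / 13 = 504.15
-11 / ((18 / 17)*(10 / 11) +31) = -2057 / 5977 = -0.34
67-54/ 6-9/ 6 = 113/ 2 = 56.50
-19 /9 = -2.11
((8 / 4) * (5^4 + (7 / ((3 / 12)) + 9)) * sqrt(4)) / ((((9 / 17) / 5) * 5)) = 45016 / 9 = 5001.78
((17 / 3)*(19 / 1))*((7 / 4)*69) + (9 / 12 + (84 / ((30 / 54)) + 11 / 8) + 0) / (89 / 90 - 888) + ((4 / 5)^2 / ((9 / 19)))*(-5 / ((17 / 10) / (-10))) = 13040.32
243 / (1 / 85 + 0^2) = 20655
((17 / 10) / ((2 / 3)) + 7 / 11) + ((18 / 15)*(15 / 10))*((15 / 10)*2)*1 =1889 / 220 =8.59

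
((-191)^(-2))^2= 1/1330863361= 0.00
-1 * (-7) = 7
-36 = -36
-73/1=-73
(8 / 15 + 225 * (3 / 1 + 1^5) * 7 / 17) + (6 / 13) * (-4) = 1224148 / 3315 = 369.28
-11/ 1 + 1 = -10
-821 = -821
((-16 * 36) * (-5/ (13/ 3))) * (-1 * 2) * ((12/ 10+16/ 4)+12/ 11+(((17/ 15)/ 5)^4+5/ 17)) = -4989169158656/ 569765625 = -8756.53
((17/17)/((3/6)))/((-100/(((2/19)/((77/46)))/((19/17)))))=-782/694925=-0.00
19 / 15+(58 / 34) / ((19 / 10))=10487 / 4845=2.16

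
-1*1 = -1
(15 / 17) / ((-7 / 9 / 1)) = -135 / 119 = -1.13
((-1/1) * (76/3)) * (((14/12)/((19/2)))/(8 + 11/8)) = -224/675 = -0.33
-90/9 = -10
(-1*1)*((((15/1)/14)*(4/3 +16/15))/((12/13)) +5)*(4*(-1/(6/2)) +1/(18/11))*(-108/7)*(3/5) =-12753/245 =-52.05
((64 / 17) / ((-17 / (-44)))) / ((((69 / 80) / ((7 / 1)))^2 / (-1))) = -883097600 / 1375929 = -641.82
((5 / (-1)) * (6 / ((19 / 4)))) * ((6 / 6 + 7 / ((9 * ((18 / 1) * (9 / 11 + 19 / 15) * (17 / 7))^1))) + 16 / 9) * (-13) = 228.77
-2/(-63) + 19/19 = 65/63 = 1.03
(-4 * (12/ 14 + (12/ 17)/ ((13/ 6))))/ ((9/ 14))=-4880/ 663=-7.36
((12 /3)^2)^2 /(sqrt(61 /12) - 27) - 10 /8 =-375211 /34748 - 512 * sqrt(183) /8687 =-11.60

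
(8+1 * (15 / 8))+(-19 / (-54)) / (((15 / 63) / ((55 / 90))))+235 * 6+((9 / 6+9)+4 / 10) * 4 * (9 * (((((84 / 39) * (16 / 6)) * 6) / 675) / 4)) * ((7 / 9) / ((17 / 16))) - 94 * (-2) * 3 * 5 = 4244.44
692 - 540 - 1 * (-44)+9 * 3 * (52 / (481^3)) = 1677830080 / 8560357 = 196.00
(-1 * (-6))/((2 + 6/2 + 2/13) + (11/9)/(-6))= 4212/3475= 1.21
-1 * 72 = -72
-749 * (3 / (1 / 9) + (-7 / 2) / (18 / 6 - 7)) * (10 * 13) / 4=-10856755 / 16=-678547.19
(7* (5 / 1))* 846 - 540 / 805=4767102 / 161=29609.33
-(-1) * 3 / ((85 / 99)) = 297 / 85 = 3.49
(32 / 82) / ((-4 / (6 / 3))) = -8 / 41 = -0.20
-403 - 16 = -419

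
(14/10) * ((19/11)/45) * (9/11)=133/3025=0.04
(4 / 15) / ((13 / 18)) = 24 / 65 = 0.37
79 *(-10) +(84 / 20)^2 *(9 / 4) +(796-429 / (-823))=3803187 / 82300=46.21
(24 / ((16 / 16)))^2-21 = 555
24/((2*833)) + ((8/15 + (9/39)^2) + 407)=860712676/2111655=407.60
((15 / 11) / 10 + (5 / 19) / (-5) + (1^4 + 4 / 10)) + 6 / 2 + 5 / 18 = 44782 / 9405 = 4.76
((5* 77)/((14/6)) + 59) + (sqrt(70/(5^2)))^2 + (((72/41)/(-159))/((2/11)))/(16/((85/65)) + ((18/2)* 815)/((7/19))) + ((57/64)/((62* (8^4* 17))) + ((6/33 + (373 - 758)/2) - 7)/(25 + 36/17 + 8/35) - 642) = -10153736113896041396446051/24033154548526447329280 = -422.49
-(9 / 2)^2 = -81 / 4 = -20.25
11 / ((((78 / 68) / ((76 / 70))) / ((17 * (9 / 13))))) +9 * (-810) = -42395538 / 5915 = -7167.46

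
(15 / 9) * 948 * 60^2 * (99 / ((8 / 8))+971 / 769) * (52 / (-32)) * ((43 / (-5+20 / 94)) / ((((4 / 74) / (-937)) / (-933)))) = 103527411419749872360 / 769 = 134626022652470575.24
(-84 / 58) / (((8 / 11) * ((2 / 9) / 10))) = -10395 / 116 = -89.61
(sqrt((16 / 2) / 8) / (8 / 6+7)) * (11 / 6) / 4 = 11 / 200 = 0.06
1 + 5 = 6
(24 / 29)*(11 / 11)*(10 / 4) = 2.07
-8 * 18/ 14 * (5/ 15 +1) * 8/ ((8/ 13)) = -178.29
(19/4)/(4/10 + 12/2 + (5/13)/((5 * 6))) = 3705/5002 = 0.74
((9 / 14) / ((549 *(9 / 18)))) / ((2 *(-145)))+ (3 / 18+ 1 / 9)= 154783 / 557235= 0.28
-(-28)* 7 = 196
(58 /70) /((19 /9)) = 0.39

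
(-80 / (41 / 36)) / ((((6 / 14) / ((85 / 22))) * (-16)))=17850 / 451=39.58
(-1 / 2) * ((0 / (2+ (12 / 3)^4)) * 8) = 0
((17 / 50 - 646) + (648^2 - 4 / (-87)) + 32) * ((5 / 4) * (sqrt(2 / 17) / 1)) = 1823913179 * sqrt(34) / 59160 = 179769.27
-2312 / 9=-256.89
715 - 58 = 657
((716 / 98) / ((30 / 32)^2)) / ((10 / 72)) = 366592 / 6125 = 59.85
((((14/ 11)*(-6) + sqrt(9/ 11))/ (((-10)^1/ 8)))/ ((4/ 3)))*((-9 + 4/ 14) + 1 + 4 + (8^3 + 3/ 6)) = 128214/ 55-64107*sqrt(11)/ 770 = 2055.04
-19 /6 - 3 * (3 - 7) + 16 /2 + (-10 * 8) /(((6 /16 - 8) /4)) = 21521 /366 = 58.80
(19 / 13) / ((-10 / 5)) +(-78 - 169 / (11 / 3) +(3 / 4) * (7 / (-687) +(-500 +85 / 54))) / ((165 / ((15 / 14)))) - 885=-46111672261 / 51871248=-888.96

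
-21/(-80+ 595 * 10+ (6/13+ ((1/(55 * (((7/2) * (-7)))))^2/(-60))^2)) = -3240262862352140625/905801833711596937513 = -0.00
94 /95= 0.99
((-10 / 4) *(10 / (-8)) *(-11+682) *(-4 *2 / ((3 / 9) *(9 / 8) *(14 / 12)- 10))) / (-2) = -134200 / 153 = -877.12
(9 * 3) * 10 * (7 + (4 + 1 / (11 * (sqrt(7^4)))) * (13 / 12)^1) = 3299265 / 1078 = 3060.54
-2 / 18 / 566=-1 / 5094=-0.00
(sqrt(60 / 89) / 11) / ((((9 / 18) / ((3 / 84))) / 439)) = 439 * sqrt(1335) / 6853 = 2.34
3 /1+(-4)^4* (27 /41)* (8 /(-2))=-27525 /41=-671.34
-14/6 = -7/3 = -2.33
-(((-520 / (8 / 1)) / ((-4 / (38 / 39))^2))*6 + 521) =-38833 / 78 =-497.86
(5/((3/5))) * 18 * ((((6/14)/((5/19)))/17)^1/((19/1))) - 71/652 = 50231/77588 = 0.65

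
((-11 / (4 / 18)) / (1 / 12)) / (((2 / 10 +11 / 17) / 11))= -30855 / 4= -7713.75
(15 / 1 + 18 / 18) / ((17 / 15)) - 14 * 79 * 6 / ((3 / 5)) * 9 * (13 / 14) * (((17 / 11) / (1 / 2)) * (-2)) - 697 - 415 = 106643776 / 187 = 570287.57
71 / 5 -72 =-289 / 5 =-57.80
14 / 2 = 7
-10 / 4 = -2.50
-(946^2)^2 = -800874647056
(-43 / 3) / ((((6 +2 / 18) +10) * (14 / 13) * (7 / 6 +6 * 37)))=-387 / 104545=-0.00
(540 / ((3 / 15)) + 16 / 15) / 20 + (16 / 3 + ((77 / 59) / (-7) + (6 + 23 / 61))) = 146.58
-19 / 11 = -1.73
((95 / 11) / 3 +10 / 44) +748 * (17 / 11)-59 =72607 / 66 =1100.11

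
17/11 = 1.55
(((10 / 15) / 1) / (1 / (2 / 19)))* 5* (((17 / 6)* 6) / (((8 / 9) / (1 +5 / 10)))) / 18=0.56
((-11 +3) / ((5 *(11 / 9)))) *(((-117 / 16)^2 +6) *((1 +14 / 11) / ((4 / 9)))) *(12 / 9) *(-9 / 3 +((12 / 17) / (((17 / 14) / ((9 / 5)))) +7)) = -749389725 / 279752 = -2678.76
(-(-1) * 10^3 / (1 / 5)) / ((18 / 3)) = 2500 / 3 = 833.33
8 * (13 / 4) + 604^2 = 364842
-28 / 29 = -0.97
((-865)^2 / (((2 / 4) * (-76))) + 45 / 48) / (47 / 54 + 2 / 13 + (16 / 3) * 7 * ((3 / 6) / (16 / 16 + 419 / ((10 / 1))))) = -23110073415 / 1712888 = -13491.88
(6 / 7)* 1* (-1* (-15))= 90 / 7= 12.86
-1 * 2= -2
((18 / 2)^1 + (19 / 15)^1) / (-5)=-154 / 75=-2.05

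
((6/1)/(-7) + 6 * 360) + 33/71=1073325/497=2159.61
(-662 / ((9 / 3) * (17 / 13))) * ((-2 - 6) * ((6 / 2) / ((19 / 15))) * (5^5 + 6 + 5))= 3238609920 / 323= 10026656.10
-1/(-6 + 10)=-1/4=-0.25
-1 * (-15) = 15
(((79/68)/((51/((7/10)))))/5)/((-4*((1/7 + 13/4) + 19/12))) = -3871/24160400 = -0.00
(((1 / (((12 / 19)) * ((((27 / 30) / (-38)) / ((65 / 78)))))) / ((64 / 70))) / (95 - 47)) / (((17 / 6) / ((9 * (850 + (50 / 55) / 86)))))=-126999123125 / 37052928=-3427.51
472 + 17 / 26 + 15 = 12679 / 26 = 487.65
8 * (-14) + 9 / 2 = -215 / 2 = -107.50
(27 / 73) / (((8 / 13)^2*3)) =1521 / 4672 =0.33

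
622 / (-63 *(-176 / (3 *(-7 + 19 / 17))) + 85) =-15550 / 13583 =-1.14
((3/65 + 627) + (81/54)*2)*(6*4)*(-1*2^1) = -1965744/65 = -30242.22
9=9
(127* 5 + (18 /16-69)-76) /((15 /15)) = 3929 /8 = 491.12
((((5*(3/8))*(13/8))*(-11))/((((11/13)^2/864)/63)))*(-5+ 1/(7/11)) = 96096780/11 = 8736070.91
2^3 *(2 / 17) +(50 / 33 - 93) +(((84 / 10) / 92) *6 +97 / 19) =-104057603 / 1225785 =-84.89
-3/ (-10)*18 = 27/ 5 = 5.40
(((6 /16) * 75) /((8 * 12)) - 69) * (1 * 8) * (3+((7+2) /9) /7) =-193479 /112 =-1727.49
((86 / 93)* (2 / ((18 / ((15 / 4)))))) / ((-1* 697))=-215 / 388926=-0.00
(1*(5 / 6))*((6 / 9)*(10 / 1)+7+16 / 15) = 12.28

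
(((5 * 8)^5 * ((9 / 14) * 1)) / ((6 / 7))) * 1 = 76800000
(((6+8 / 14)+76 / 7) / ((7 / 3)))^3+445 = 101381701 / 117649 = 861.73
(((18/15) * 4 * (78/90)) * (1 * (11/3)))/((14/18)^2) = 30888/1225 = 25.21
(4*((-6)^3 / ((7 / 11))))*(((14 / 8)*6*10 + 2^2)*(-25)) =25898400 / 7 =3699771.43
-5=-5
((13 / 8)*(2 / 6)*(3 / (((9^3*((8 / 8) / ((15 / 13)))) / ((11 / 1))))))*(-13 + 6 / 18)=-1045 / 2916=-0.36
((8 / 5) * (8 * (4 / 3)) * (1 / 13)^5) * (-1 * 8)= -2048 / 5569395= -0.00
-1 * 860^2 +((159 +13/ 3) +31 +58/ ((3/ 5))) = -739309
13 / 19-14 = -253 / 19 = -13.32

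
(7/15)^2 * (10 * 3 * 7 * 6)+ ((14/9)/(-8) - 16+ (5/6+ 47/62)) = 1449667/5580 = 259.80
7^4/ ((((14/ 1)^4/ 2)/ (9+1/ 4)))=37/ 32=1.16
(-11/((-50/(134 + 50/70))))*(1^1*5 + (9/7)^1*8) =1109911/2450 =453.02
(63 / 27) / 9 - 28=-749 / 27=-27.74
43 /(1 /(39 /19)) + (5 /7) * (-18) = 10029 /133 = 75.41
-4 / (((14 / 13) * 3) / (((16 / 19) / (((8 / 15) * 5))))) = -52 / 133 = -0.39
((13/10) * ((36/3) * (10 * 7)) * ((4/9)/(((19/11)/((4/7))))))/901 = 9152/51357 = 0.18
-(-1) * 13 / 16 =13 / 16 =0.81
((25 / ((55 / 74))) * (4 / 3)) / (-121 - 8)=-1480 / 4257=-0.35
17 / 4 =4.25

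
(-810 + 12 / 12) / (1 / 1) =-809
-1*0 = 0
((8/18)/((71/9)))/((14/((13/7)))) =26/3479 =0.01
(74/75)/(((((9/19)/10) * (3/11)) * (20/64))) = 244.40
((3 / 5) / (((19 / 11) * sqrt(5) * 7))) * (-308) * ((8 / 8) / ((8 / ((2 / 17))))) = -0.10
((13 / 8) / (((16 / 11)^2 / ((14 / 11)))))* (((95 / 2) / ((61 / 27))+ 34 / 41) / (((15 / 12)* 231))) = 1421069 / 19207680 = 0.07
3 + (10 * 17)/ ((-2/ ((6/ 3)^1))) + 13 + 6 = -148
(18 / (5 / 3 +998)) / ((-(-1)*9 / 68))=408 / 2999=0.14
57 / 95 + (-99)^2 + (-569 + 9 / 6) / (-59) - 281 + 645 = 6003379 / 590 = 10175.22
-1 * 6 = -6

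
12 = 12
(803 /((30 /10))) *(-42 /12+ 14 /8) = -5621 /12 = -468.42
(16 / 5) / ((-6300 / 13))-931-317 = -9828052 / 7875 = -1248.01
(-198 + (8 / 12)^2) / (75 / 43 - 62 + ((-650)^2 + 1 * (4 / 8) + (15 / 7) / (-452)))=-241900456 / 517264555113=-0.00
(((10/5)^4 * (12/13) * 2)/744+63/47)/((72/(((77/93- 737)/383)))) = -223714678/6071935311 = -0.04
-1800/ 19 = -94.74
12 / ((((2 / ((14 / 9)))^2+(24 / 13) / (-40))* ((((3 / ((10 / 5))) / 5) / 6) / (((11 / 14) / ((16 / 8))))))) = 58.68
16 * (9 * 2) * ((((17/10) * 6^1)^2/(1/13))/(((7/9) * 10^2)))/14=10955412/30625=357.73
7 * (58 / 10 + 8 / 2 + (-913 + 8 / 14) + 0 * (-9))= -31592 / 5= -6318.40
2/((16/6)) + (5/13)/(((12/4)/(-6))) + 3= 155/52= 2.98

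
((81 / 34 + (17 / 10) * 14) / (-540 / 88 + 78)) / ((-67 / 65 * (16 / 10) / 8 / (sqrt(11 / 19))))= -3182465 * sqrt(209) / 34214421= -1.34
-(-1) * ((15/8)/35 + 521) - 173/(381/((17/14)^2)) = 77720399/149352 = 520.38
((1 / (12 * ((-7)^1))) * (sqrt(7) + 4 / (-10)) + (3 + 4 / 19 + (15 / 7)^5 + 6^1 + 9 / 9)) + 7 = 597766039 / 9579990 - sqrt(7) / 84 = 62.37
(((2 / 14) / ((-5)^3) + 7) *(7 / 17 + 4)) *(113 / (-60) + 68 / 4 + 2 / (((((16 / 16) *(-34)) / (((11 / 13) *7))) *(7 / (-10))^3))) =498.13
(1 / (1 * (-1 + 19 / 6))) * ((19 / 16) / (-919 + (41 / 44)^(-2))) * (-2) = 31939 / 26743652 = 0.00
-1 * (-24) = 24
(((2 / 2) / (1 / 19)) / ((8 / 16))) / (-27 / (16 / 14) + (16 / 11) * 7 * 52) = 3344 / 44513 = 0.08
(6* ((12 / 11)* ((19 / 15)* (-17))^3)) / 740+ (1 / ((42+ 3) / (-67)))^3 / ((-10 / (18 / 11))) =-1808578187 / 20604375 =-87.78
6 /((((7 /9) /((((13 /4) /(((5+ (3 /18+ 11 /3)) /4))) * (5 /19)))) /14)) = 42120 /1007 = 41.83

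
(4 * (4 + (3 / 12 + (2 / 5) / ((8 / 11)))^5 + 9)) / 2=83298 / 3125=26.66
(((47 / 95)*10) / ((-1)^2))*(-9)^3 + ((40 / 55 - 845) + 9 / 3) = -929612 / 209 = -4447.90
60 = 60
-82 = -82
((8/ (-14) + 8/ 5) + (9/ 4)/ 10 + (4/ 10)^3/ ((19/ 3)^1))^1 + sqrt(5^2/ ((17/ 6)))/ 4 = 2.01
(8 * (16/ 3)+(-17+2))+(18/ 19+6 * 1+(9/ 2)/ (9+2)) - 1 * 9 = 32633/ 1254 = 26.02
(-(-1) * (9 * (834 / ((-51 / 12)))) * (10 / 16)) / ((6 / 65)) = -406575 / 34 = -11958.09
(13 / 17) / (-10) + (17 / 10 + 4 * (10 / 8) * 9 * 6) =23088 / 85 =271.62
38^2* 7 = 10108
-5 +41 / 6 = 11 / 6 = 1.83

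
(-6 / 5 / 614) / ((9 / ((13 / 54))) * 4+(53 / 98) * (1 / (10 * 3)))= -22932 / 1754827043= -0.00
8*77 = 616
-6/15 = -2/5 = -0.40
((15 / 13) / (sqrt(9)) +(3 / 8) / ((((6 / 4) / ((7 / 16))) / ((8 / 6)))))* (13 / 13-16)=-1655 / 208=-7.96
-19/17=-1.12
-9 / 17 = -0.53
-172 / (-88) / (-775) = -43 / 17050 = -0.00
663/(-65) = -51/5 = -10.20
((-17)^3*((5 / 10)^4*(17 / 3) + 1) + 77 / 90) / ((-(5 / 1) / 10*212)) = 4789559 / 76320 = 62.76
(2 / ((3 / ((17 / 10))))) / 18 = 17 / 270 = 0.06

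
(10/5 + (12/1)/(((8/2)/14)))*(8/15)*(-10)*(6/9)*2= -2816/9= -312.89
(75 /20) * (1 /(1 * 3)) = 5 /4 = 1.25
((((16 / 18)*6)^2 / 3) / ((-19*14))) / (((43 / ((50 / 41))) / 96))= -204800 / 2110311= -0.10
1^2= 1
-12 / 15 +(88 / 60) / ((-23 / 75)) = -642 / 115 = -5.58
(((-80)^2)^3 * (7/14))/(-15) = -26214400000/3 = -8738133333.33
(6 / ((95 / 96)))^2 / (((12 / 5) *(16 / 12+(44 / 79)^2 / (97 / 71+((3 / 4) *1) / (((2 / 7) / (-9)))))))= 1636173312768 / 140934809735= 11.61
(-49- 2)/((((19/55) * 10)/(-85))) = 47685/38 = 1254.87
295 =295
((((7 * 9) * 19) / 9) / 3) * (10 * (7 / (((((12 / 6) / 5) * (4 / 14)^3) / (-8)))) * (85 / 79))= -2863217.83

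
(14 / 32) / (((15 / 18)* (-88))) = -21 / 3520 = -0.01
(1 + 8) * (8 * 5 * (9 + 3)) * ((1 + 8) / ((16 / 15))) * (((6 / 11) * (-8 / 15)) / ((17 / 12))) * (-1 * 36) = 50388480 / 187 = 269457.11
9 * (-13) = -117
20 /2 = 10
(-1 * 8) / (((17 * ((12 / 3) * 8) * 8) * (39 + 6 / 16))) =-1 / 21420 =-0.00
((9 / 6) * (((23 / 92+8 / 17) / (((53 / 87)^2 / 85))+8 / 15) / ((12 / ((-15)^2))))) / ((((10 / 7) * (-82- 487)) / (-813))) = 476438506299 / 102292544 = 4657.61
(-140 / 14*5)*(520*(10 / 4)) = -65000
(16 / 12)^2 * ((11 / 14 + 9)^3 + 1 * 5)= 1723382 / 1029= 1674.81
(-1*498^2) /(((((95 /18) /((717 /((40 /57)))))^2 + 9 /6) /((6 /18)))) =-61963118381016 /1124332643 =-55111.02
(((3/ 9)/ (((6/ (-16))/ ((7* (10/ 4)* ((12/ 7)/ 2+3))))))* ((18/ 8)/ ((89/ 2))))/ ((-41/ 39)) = 10530/ 3649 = 2.89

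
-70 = -70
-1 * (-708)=708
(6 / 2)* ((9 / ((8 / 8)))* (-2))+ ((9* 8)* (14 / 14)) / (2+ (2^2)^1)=-42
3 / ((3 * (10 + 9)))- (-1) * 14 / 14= 20 / 19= 1.05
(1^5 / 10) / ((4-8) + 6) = 1 / 20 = 0.05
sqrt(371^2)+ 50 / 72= 13381 / 36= 371.69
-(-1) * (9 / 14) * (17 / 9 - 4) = -1.36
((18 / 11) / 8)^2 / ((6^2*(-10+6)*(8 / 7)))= -0.00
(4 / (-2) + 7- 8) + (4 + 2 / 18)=10 / 9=1.11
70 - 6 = 64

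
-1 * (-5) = 5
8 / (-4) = -2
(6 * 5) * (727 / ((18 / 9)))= 10905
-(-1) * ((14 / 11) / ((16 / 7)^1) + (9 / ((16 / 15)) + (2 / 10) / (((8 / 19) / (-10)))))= 747 / 176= 4.24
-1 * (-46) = 46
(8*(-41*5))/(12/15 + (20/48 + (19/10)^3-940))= 4920000/2795773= 1.76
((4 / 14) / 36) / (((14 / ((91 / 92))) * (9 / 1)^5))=13 / 1368992016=0.00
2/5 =0.40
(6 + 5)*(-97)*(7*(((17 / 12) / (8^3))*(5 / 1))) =-634865 / 6144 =-103.33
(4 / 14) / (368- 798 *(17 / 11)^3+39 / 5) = -13310 / 119713447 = -0.00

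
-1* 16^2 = -256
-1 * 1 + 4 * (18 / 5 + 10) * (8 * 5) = 2175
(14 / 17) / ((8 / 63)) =441 / 68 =6.49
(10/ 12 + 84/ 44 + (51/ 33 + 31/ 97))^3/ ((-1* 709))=-25664543546473/ 186034394296872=-0.14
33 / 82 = 0.40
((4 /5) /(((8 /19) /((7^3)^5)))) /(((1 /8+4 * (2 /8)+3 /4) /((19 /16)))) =1713869705089423 /300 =5712899016964.74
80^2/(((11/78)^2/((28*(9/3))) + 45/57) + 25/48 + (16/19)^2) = 147592972800/46576769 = 3168.81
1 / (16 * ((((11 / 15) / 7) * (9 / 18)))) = 105 / 88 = 1.19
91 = 91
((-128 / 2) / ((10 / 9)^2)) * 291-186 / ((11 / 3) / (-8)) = -4036896 / 275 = -14679.62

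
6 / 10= 3 / 5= 0.60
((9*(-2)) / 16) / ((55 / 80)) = -18 / 11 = -1.64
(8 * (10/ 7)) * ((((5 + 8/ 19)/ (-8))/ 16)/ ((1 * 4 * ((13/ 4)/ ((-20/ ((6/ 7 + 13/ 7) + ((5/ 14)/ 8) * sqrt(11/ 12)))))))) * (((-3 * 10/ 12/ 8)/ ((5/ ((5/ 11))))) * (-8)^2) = -79104000/ 158546531 + 4120000 * sqrt(33)/ 3012384089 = -0.49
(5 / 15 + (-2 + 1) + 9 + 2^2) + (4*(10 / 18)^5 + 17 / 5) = 4707688 / 295245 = 15.95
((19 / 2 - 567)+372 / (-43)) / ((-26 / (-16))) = -348.40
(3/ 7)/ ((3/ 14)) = 2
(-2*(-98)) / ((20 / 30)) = 294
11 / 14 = 0.79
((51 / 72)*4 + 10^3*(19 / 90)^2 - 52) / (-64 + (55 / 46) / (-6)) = 34270 / 478413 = 0.07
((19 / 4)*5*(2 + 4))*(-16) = -2280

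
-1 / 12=-0.08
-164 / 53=-3.09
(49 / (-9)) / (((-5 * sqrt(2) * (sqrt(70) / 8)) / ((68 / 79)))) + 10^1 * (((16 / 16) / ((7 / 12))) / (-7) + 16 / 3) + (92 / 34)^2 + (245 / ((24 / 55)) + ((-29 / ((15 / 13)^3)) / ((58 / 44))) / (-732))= 1904 * sqrt(35) / 17775 + 43358983815173 / 69969501000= 620.32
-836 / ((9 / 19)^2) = -3725.88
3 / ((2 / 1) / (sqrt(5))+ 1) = 15 - 6 * sqrt(5) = 1.58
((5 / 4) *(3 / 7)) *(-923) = -13845 / 28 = -494.46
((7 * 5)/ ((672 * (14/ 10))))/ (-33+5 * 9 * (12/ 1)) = 25/ 340704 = 0.00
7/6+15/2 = 26/3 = 8.67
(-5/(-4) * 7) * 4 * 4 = 140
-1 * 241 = -241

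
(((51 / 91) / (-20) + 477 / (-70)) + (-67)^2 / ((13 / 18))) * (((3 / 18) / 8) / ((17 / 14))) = 106.52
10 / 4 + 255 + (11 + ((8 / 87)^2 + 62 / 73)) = 297660269 / 1105074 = 269.36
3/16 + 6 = 99/16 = 6.19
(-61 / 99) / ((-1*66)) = 61 / 6534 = 0.01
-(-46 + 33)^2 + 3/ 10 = -1687/ 10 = -168.70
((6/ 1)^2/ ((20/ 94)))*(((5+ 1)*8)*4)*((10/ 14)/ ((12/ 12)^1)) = 162432/ 7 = 23204.57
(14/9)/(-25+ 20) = -14/45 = -0.31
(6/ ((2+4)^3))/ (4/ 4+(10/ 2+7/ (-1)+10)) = 1/ 324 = 0.00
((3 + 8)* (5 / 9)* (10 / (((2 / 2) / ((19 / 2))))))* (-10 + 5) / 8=-26125 / 72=-362.85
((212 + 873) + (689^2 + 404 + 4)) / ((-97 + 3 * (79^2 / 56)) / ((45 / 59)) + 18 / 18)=1200059280 / 786689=1525.46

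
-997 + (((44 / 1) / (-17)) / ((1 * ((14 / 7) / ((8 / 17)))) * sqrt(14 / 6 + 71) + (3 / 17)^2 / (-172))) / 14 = -68524569938106739 / 68730762223039 - 27179737904 * sqrt(165) / 68730762223039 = -997.01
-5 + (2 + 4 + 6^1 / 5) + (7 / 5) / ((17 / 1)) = 194 / 85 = 2.28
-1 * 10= -10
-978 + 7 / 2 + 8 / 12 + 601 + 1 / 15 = -11183 / 30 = -372.77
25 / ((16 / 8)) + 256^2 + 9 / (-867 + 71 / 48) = 5446424001 / 83090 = 65548.49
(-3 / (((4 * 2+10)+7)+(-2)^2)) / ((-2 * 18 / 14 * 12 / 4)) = 7 / 522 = 0.01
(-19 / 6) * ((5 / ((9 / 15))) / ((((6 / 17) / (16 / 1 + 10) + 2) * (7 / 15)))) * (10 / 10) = -104975 / 3738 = -28.08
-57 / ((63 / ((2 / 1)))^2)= -76 / 1323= -0.06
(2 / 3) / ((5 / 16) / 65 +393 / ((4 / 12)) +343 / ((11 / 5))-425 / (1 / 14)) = -4576 / 31677951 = -0.00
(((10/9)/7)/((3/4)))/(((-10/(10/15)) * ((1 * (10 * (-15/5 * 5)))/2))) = 8/42525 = 0.00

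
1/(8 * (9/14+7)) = 7/428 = 0.02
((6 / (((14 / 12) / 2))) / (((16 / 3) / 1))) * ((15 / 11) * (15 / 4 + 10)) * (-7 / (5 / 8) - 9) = -40905 / 56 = -730.45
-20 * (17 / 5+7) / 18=-104 / 9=-11.56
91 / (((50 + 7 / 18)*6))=0.30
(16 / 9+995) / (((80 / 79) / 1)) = 708709 / 720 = 984.32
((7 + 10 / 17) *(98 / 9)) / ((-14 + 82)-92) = -2107 / 612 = -3.44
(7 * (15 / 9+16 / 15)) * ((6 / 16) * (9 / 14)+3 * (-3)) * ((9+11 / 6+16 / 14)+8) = -3749491 / 1120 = -3347.76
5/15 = 1/3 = 0.33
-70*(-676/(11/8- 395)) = -120.22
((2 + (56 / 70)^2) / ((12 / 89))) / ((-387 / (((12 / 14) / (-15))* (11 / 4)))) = 10769 / 1354500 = 0.01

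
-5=-5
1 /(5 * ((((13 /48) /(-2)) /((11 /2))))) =-528 /65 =-8.12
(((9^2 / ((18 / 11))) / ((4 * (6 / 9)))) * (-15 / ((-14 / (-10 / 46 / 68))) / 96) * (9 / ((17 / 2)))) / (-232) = 66825 / 22107602944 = 0.00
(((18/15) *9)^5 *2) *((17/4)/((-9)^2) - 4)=-3625136208/3125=-1160043.59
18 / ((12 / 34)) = 51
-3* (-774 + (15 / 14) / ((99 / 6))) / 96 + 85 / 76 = 1184627 / 46816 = 25.30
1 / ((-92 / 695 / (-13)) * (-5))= -1807 / 92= -19.64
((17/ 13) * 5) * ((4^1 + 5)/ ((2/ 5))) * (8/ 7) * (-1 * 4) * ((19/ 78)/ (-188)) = 48450/ 55601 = 0.87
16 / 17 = 0.94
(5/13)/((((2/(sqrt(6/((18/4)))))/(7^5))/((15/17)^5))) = 21271359375*sqrt(3)/18458141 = 1996.03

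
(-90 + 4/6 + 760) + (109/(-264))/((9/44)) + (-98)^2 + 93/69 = 10274.00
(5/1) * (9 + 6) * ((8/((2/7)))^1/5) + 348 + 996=1764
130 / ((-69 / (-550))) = 71500 / 69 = 1036.23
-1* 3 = -3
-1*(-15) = 15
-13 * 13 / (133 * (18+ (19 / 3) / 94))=-47658 / 677635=-0.07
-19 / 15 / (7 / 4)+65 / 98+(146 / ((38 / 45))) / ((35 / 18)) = 88.86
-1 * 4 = -4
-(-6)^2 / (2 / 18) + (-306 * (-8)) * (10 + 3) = 31500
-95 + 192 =97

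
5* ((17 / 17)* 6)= 30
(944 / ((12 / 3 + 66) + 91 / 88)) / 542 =41536 / 1694021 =0.02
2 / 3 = 0.67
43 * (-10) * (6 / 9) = -860 / 3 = -286.67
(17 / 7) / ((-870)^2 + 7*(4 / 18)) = 153 / 47684798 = 0.00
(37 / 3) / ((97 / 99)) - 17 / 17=1124 / 97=11.59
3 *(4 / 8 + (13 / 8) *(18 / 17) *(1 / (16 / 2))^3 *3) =53277 / 34816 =1.53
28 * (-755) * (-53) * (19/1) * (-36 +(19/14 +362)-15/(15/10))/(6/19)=21393659615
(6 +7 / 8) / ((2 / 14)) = 385 / 8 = 48.12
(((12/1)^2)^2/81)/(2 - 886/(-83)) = 5312/263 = 20.20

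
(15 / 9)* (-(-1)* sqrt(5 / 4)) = 1.86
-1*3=-3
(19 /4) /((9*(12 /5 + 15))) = 95 /3132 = 0.03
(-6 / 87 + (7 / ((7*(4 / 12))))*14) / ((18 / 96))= 19456 / 87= 223.63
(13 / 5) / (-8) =-0.32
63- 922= -859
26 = 26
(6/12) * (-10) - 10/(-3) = -5/3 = -1.67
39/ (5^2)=39/ 25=1.56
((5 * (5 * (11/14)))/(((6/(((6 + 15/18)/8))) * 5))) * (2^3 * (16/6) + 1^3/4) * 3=83435/2304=36.21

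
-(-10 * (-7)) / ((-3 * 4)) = 35 / 6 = 5.83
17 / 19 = 0.89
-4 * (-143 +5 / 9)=5128 / 9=569.78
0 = 0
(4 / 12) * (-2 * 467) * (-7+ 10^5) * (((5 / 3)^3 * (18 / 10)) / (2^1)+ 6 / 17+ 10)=-23052619537 / 51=-452012147.78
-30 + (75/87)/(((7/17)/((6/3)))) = -25.81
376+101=477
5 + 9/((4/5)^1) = 65/4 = 16.25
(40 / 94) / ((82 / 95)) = 950 / 1927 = 0.49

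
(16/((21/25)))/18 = 200/189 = 1.06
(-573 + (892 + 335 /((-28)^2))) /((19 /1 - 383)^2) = 250431 /103876864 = 0.00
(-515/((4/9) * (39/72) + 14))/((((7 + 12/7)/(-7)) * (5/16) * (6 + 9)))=1453536/234545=6.20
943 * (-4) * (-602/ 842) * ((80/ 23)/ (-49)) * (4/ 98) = -1128320/ 144403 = -7.81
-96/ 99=-32/ 33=-0.97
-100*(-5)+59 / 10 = 5059 / 10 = 505.90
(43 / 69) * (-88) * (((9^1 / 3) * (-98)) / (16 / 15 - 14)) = -2781240 / 2231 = -1246.63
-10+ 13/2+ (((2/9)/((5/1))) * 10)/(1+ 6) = -433/126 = -3.44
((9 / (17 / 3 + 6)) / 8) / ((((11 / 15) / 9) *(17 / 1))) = 729 / 10472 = 0.07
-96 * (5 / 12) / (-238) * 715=14300 / 119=120.17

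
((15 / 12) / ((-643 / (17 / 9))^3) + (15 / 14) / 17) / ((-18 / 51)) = -5814086428855 / 32558900371704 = -0.18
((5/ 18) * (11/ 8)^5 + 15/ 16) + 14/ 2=5486983/ 589824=9.30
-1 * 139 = -139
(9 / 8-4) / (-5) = 23 / 40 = 0.58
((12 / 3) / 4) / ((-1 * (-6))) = 1 / 6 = 0.17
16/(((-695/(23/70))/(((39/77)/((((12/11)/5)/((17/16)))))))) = -5083/272440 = -0.02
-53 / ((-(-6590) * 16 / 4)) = -53 / 26360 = -0.00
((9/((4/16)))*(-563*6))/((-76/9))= 14400.95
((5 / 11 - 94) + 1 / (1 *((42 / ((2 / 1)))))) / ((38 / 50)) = -539950 / 4389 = -123.02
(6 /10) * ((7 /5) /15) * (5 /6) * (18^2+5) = 2303 /150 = 15.35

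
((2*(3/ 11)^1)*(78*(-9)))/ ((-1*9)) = 468/ 11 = 42.55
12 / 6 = 2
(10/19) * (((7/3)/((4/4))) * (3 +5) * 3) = 560/19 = 29.47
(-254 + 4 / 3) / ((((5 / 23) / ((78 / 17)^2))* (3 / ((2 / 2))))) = -11785384 / 1445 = -8155.98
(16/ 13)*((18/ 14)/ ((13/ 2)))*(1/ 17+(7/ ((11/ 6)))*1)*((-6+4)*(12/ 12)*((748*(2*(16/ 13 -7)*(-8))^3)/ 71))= -2886451200000000/ 184532621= -15641956.33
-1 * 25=-25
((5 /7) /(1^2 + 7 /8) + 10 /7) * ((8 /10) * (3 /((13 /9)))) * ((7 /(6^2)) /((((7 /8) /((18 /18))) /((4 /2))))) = 608 /455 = 1.34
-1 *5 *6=-30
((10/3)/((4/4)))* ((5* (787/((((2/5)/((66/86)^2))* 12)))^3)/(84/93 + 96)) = 752895208021628615625/4861279897394176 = 154875.92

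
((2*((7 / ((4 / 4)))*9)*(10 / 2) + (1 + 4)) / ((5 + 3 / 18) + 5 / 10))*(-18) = -34290 / 17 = -2017.06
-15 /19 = -0.79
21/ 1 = 21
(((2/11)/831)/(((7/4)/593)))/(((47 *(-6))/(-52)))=123344/9022167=0.01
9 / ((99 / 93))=93 / 11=8.45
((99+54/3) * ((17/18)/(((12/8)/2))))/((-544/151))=-1963/48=-40.90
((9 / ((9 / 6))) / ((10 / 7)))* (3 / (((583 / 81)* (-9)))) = -567 / 2915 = -0.19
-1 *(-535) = 535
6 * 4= 24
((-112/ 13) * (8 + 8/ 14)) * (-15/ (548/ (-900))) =-3240000/ 1781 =-1819.20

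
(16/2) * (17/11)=12.36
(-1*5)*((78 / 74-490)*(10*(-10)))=-9045500 / 37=-244472.97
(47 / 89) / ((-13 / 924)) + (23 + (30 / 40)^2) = -258659 / 18512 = -13.97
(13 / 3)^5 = 371293 / 243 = 1527.95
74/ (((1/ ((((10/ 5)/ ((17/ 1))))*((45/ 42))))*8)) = 555/ 476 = 1.17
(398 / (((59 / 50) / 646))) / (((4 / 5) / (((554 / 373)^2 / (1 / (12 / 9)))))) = 19727639732000 / 24625833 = 801095.33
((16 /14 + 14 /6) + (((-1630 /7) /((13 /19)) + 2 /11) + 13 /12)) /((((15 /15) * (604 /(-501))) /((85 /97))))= 57221279965 /234586352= 243.92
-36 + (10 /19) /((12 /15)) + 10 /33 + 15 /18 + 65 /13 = -6104 /209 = -29.21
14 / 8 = 7 / 4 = 1.75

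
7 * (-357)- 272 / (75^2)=-14057147 / 5625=-2499.05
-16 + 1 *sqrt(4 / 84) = -16 + sqrt(21) / 21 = -15.78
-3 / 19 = -0.16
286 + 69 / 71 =20375 / 71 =286.97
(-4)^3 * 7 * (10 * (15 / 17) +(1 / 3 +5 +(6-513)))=11260480 / 51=220793.73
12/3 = 4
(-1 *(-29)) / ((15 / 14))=406 / 15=27.07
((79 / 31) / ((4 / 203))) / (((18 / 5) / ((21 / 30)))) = 112259 / 4464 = 25.15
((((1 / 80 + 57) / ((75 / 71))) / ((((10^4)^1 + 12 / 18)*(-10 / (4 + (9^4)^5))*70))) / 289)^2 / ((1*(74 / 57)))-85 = 35340449291422690015589924006420701283506589094217 / 436158038830253734400000000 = 81026706251255570267291.88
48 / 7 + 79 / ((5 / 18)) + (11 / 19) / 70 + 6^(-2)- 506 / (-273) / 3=10094283 / 34580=291.91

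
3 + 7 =10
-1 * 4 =-4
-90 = -90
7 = 7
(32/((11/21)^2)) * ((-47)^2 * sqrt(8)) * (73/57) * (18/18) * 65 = 98611880640 * sqrt(2)/2299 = 60660399.74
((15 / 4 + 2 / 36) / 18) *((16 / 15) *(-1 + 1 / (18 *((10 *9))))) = -221803 / 984150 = -0.23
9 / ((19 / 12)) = 108 / 19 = 5.68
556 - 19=537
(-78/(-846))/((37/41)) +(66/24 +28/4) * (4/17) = 212524/88689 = 2.40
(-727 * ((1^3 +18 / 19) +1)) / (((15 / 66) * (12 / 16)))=-3582656 / 285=-12570.72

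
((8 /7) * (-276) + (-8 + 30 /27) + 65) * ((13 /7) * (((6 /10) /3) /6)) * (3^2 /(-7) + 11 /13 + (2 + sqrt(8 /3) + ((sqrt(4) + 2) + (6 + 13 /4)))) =-9710389 /41160 -210743 * sqrt(6) /19845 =-261.93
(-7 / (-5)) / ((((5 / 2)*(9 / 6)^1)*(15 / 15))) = 28 / 75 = 0.37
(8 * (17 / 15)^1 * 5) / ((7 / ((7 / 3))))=136 / 9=15.11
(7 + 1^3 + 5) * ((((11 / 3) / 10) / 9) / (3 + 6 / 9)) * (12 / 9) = 26 / 135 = 0.19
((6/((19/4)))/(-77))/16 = -3/2926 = -0.00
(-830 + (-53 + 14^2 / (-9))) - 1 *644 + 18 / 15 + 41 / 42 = -974359 / 630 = -1546.60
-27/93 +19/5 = 544/155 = 3.51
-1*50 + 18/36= -99/2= -49.50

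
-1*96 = -96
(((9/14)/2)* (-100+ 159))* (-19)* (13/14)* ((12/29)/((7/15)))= -5902065/19894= -296.68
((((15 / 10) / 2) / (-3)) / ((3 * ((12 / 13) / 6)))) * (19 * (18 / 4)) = -741 / 16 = -46.31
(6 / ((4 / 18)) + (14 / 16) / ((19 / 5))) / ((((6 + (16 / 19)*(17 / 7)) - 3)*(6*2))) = 28973 / 64416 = 0.45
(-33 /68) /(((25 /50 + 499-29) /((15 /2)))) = -495 /63988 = -0.01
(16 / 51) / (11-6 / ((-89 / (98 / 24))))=2848 / 102357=0.03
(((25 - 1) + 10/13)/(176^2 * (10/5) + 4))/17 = 161/6846138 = 0.00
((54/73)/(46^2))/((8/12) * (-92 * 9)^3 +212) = -27/29228601476504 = -0.00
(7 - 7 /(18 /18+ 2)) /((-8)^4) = 7 /6144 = 0.00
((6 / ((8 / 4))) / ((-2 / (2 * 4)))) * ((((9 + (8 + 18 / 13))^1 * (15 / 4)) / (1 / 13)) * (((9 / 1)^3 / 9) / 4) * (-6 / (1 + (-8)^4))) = 318.95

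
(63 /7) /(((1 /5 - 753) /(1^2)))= -45 /3764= -0.01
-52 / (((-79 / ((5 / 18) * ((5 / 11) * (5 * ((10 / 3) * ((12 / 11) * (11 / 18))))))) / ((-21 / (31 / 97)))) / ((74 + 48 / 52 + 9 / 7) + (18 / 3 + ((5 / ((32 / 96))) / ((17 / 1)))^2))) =-1058504740000 / 210205017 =-5035.58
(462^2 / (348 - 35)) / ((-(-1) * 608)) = 53361 / 47576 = 1.12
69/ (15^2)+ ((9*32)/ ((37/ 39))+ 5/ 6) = 563709/ 1850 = 304.71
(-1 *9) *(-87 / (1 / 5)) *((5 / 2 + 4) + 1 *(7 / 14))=27405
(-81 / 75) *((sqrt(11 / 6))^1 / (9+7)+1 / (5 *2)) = -27 / 250 - 9 *sqrt(66) / 800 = -0.20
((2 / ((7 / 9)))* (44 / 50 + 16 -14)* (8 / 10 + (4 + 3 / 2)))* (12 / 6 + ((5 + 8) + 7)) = 128304 / 125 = 1026.43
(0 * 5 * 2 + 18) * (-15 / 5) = -54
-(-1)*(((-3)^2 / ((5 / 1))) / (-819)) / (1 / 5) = -1 / 91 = -0.01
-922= -922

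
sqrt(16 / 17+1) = sqrt(561) / 17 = 1.39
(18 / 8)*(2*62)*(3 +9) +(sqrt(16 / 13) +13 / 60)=4*sqrt(13) / 13 +200893 / 60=3349.33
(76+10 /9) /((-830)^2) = 347 /3100050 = 0.00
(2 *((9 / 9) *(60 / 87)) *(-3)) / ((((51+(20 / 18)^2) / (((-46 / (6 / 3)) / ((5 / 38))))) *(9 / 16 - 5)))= -27184896 / 8711629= -3.12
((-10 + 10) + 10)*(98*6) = 5880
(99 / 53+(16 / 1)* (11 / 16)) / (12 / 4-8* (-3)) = 682 / 1431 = 0.48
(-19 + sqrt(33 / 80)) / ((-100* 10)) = 19 / 1000 - sqrt(165) / 20000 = 0.02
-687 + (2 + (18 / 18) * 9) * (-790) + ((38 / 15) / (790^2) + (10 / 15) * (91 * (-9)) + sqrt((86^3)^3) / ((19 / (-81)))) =-4430766096 * sqrt(86) / 19 - 46447082231 / 4680750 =-2162601208.11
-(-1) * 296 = 296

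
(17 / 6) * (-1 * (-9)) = 51 / 2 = 25.50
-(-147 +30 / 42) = 1024 / 7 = 146.29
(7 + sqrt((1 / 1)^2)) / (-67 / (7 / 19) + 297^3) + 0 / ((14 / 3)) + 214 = 19622220494 / 91692619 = 214.00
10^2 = 100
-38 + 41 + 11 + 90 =104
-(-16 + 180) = -164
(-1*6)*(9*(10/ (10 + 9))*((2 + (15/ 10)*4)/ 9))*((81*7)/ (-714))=6480/ 323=20.06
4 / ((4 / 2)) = 2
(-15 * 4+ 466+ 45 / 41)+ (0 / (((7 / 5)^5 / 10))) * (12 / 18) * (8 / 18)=407.10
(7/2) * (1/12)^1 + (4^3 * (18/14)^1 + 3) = 14377/168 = 85.58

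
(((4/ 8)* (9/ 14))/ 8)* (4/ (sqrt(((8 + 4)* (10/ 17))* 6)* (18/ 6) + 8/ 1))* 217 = -4743/ 5392 + 2511* sqrt(85)/ 10784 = 1.27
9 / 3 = 3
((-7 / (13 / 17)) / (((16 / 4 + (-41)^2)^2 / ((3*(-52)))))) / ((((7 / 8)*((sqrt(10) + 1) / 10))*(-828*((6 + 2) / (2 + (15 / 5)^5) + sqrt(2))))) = -13328 / (7836261*(1 + sqrt(10))*(8 + 245*sqrt(2))) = -0.00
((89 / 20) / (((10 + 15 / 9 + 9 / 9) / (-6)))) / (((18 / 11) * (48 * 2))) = -979 / 72960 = -0.01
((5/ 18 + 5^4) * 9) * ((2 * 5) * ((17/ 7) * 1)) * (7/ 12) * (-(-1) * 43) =41137025/ 12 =3428085.42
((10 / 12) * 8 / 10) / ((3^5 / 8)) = 16 / 729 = 0.02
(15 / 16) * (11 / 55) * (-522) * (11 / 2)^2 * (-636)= 15064137 / 8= 1883017.12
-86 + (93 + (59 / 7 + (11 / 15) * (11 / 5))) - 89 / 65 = 106966 / 6825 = 15.67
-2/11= -0.18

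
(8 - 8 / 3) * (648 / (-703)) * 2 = -6912 / 703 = -9.83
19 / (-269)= -19 / 269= -0.07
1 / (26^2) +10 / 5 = 1353 / 676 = 2.00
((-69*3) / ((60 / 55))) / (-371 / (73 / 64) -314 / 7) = 387849 / 756520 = 0.51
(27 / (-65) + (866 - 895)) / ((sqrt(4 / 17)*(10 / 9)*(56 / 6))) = -5.85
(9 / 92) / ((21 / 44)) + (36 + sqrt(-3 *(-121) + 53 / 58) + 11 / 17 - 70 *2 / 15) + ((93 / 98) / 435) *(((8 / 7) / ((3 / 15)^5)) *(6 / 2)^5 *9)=17086.15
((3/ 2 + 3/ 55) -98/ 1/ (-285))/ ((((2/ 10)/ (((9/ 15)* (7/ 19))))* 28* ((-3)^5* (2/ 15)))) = -11903/ 5146416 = -0.00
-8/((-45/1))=8/45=0.18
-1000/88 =-125/11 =-11.36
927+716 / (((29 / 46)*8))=31000 / 29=1068.97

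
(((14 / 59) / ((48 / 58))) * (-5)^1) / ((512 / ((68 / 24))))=-17255 / 2174976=-0.01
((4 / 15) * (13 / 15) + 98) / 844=0.12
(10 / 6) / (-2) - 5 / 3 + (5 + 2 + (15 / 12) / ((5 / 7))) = 25 / 4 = 6.25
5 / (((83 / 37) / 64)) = 11840 / 83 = 142.65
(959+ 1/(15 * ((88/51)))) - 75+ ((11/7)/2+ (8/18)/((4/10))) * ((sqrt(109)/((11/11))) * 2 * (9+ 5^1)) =478 * sqrt(109)/9+ 388977/440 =1438.53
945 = 945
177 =177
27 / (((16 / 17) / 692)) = 19851.75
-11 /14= -0.79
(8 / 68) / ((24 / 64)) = 16 / 51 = 0.31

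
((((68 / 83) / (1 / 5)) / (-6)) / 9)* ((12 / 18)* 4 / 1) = -1360 / 6723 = -0.20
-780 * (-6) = 4680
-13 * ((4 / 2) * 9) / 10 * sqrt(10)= -117 * sqrt(10) / 5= -74.00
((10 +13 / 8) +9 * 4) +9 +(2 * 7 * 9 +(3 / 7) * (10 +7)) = 10635 / 56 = 189.91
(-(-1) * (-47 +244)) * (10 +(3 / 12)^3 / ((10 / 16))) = 78997 / 40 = 1974.92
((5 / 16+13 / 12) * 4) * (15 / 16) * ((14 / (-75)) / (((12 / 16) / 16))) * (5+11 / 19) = -99428 / 855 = -116.29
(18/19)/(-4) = -9/38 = -0.24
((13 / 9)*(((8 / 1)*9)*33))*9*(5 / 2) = 77220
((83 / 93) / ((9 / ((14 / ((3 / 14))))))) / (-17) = -0.38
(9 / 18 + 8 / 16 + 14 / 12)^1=13 / 6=2.17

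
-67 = -67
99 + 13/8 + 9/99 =8863/88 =100.72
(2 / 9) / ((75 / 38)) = 76 / 675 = 0.11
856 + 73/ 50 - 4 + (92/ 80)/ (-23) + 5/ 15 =256123/ 300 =853.74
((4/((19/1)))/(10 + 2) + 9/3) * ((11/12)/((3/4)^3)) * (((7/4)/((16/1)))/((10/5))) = 0.36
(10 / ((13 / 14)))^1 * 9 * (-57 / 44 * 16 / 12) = -167.41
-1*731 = -731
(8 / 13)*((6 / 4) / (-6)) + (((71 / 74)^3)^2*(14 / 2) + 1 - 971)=-2059315128262901 / 2134684372288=-964.69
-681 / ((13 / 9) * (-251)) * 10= 61290 / 3263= 18.78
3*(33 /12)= 33 /4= 8.25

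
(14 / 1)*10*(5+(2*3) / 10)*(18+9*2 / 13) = 197568 / 13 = 15197.54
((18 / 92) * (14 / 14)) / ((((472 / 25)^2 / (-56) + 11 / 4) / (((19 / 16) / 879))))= -83125 / 1136950168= -0.00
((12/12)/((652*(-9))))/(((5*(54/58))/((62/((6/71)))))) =-63829/2376540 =-0.03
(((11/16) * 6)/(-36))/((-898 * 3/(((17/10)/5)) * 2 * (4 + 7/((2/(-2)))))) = -187/77587200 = -0.00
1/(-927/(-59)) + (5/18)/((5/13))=1457/1854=0.79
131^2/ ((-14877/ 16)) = -274576/ 14877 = -18.46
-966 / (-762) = 161 / 127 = 1.27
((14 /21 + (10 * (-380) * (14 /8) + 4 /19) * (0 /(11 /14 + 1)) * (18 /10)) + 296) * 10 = 8900 /3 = 2966.67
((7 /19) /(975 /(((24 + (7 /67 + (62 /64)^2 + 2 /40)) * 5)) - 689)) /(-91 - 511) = 8607887 /9581680154462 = 0.00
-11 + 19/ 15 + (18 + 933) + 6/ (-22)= 155264/ 165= 940.99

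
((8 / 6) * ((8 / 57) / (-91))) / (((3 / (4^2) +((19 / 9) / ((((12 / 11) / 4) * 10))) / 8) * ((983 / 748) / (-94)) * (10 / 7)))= 26999808 / 74539907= 0.36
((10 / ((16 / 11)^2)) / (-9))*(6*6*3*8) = -1815 / 4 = -453.75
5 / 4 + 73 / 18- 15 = -349 / 36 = -9.69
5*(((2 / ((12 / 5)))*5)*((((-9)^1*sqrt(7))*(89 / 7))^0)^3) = 125 / 6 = 20.83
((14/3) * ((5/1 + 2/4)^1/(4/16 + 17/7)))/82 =1078/9225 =0.12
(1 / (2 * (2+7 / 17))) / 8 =17 / 656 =0.03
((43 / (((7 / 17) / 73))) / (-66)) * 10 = -266815 / 231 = -1155.04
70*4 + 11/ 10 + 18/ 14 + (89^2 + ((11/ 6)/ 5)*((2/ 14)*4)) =344551/ 42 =8203.60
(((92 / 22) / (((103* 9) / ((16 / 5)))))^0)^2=1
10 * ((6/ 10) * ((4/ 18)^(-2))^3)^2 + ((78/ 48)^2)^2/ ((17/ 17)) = 5083731799463/ 20480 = 248229091.77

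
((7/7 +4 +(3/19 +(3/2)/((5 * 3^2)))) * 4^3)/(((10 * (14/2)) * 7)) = 47344/69825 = 0.68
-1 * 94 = -94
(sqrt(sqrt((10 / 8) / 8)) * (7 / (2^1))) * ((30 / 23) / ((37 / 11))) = 1155 * 2^(3 / 4) * 5^(1 / 4) / 3404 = 0.85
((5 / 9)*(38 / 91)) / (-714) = -95 / 292383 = -0.00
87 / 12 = 29 / 4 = 7.25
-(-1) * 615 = 615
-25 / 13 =-1.92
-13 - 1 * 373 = -386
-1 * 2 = -2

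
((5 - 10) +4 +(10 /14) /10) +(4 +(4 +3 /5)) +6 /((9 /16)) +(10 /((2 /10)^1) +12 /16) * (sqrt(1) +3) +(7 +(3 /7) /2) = 23998 /105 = 228.55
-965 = -965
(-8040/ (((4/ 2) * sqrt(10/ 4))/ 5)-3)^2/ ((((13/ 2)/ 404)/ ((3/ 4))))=14616720 * sqrt(10)/ 13 + 97932029454/ 13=7536788583.16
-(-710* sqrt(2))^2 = -1008200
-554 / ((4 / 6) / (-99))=82269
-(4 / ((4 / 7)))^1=-7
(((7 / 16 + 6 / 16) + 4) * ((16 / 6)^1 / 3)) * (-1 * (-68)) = 2618 / 9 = 290.89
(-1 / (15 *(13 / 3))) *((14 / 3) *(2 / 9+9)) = -1162 / 1755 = -0.66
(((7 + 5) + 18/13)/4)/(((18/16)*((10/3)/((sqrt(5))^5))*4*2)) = 145*sqrt(5)/52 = 6.24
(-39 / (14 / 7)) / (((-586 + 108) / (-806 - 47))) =-33267 / 956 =-34.80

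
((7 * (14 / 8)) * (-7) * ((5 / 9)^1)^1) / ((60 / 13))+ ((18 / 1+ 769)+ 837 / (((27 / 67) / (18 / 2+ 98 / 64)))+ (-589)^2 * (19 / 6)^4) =90480892301 / 2592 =34907751.66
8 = 8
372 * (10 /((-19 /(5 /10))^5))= -465 /9904396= -0.00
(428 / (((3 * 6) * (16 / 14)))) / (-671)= -749 / 24156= -0.03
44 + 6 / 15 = 222 / 5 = 44.40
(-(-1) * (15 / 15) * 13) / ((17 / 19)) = 14.53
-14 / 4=-3.50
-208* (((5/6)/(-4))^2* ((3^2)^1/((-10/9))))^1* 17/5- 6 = 1941/8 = 242.62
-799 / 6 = -133.17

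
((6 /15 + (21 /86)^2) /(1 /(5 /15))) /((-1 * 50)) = -16997 /5547000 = -0.00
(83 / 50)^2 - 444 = -441.24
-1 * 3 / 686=-3 / 686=-0.00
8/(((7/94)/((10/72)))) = 940/63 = 14.92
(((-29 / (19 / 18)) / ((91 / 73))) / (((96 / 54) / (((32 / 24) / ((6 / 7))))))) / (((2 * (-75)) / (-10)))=-6351 / 4940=-1.29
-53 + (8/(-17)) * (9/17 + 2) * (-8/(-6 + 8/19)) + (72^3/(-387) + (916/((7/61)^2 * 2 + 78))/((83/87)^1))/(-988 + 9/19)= -53.74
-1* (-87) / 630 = 29 / 210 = 0.14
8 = 8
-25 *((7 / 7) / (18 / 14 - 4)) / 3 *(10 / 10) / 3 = 175 / 171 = 1.02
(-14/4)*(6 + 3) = -63/2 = -31.50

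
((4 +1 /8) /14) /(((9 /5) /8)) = 55 /42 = 1.31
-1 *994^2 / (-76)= 247009 / 19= 13000.47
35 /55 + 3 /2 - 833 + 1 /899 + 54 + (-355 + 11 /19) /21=-894819295 /1127346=-793.74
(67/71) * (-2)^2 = 268/71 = 3.77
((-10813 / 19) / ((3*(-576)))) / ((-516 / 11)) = -118943 / 16941312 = -0.01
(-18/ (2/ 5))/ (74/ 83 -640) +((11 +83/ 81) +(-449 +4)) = -206674859/ 477414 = -432.90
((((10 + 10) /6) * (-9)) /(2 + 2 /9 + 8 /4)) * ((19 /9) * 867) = -13005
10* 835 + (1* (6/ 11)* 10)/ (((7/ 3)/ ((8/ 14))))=4501370/ 539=8351.34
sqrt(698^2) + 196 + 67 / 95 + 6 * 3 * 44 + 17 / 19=8438 / 5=1687.60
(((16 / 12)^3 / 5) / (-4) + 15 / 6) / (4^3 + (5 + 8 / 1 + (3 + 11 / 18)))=643 / 21765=0.03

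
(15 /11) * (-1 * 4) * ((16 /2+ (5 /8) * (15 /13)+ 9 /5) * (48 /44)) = -98478 /1573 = -62.61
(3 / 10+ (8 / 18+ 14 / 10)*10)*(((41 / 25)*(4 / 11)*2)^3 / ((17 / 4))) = 119060200448 / 15909609375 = 7.48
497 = 497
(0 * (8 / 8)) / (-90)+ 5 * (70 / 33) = 350 / 33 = 10.61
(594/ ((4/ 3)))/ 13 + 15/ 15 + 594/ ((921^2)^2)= 24436786377323/ 692864172078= 35.27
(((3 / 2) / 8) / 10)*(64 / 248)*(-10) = -3 / 62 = -0.05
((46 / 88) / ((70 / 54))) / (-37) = -621 / 56980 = -0.01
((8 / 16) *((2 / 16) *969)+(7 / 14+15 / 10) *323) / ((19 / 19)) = 11305 / 16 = 706.56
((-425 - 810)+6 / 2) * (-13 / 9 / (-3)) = -16016 / 27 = -593.19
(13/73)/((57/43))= 559/4161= 0.13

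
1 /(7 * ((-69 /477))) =-159 /161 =-0.99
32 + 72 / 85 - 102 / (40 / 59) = -7997 / 68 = -117.60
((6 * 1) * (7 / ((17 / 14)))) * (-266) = -156408 / 17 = -9200.47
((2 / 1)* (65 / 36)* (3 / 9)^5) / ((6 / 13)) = 845 / 26244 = 0.03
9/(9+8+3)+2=49/20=2.45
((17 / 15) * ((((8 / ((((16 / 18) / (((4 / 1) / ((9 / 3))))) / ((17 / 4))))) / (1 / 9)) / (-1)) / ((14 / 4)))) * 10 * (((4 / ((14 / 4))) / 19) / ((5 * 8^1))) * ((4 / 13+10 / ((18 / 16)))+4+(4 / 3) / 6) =-362984 / 12103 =-29.99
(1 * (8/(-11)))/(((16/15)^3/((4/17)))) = -3375/23936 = -0.14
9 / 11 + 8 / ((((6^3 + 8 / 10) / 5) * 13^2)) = 412741 / 503789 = 0.82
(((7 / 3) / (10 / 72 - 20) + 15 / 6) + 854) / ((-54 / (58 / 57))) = -11838061 / 733590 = -16.14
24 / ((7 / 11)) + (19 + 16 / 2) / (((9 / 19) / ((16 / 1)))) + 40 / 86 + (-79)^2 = 2164545 / 301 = 7191.18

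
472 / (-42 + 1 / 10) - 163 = -73017 / 419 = -174.26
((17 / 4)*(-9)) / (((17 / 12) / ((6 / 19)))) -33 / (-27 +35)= -1923 / 152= -12.65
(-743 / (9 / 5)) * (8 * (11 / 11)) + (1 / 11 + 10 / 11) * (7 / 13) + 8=-385361 / 117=-3293.68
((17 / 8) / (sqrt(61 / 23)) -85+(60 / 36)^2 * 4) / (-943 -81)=665 / 9216 -17 * sqrt(1403) / 499712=0.07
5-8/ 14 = 31/ 7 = 4.43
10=10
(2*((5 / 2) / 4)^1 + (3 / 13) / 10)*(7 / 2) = 2317 / 520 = 4.46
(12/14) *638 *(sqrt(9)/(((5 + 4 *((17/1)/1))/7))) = 157.32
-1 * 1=-1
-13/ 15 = -0.87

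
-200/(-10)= 20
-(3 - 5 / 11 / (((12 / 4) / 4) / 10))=101 / 33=3.06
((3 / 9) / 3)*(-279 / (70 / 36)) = -558 / 35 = -15.94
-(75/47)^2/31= -5625/68479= -0.08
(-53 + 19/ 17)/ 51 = -1.02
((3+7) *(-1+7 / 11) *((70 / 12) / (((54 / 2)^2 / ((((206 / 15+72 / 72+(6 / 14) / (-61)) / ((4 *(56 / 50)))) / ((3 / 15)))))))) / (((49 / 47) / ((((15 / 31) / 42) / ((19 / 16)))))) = -27707087500 / 6225869493459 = -0.00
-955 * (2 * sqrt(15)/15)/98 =-191 * sqrt(15)/147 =-5.03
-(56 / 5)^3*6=-1053696 / 125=-8429.57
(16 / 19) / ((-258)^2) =4 / 316179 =0.00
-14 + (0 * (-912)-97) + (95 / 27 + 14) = -2524 / 27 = -93.48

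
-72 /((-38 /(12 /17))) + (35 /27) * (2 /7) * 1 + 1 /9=15863 /8721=1.82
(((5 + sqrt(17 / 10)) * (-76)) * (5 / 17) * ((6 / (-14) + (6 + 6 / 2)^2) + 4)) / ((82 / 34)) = -4941.16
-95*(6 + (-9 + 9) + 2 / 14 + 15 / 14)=-9595 / 14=-685.36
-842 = -842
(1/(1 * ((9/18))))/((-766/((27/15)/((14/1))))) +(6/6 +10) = 294901/26810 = 11.00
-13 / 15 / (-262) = 13 / 3930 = 0.00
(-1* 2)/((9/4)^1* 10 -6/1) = -4/33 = -0.12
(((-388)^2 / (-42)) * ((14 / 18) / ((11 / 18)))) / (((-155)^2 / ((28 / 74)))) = -2107616 / 29334525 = -0.07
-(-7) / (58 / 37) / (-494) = -0.01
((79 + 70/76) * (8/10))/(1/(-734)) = -4458316/95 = -46929.64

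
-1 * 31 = -31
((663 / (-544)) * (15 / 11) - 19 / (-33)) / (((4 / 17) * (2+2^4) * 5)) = -19499 / 380160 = -0.05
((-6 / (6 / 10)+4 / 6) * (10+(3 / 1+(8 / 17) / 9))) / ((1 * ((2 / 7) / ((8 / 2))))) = -782824 / 459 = -1705.50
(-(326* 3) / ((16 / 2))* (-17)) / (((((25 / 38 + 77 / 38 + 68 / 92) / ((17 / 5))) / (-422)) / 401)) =-307373233191 / 880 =-349287764.99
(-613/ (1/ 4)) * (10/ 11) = -24520/ 11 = -2229.09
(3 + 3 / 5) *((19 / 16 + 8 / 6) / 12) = 121 / 160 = 0.76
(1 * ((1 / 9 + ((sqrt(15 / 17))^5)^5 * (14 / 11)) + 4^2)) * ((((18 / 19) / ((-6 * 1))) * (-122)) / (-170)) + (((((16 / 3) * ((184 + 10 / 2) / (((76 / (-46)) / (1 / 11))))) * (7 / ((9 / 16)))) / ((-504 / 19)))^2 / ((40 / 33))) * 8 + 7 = 2145837578 / 479655 -66482023535156250 * sqrt(255) / 35190965750914794161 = 4473.68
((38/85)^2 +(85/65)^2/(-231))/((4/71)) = 3854184661/1128227100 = 3.42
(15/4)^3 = 3375/64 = 52.73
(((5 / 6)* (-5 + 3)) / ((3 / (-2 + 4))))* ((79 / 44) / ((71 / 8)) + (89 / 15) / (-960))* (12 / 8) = -0.33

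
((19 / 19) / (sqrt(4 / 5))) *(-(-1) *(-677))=-677 *sqrt(5) / 2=-756.91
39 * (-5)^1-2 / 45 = -8777 / 45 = -195.04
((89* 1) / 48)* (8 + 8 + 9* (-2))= -89 / 24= -3.71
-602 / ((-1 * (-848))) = -301 / 424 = -0.71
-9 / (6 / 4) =-6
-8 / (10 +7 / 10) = -80 / 107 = -0.75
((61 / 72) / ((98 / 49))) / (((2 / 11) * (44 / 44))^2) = 7381 / 576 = 12.81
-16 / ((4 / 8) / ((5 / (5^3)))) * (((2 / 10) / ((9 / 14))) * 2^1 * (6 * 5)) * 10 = -238.93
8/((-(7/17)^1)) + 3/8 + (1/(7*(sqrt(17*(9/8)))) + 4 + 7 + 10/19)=-8009/1064 + 2*sqrt(34)/357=-7.49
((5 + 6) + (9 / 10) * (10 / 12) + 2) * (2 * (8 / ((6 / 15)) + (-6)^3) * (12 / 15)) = -4312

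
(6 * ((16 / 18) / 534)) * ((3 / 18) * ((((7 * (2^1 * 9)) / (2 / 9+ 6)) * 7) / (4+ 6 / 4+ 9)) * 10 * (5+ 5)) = 4200 / 2581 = 1.63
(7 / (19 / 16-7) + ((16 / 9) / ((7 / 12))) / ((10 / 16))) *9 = 35856 / 1085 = 33.05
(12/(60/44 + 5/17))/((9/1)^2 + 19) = 561/7750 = 0.07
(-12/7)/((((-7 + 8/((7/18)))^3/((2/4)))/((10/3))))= -196/171475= -0.00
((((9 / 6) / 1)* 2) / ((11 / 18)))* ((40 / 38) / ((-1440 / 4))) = -3 / 209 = -0.01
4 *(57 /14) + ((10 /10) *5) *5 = 289 /7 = 41.29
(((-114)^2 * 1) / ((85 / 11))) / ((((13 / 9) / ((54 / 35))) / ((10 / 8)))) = 17369154 / 7735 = 2245.53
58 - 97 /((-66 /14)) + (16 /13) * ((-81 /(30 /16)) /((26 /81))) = -2427859 /27885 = -87.07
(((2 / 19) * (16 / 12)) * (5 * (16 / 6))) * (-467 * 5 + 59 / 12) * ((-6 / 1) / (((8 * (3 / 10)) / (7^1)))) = 39145400 / 513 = 76306.82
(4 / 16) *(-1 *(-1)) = 1 / 4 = 0.25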